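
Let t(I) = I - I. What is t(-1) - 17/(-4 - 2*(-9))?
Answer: -17/14 ≈ -1.2143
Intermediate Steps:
t(I) = 0
t(-1) - 17/(-4 - 2*(-9)) = 0 - 17/(-4 - 2*(-9)) = 0 - 17/(-4 + 18) = 0 - 17/14 = -17/14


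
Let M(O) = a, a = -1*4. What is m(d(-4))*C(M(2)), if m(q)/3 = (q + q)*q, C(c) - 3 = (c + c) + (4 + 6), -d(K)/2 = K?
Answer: 1920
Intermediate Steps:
d(K) = -2*K
a = -4
M(O) = -4
C(c) = 13 + 2*c (C(c) = 3 + ((c + c) + (4 + 6)) = 3 + (2*c + 10) = 3 + (10 + 2*c) = 13 + 2*c)
m(q) = 6*q**2 (m(q) = 3*((q + q)*q) = 3*((2*q)*q) = 3*(2*q**2) = 6*q**2)
m(d(-4))*C(M(2)) = (6*(-2*(-4))**2)*(13 + 2*(-4)) = (6*8**2)*(13 - 8) = (6*64)*5 = 384*5 = 1920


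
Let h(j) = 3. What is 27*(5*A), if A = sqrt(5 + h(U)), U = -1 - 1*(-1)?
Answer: 270*sqrt(2) ≈ 381.84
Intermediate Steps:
U = 0 (U = -1 + 1 = 0)
A = 2*sqrt(2) (A = sqrt(5 + 3) = sqrt(8) = 2*sqrt(2) ≈ 2.8284)
27*(5*A) = 27*(5*(2*sqrt(2))) = 27*(10*sqrt(2)) = 270*sqrt(2)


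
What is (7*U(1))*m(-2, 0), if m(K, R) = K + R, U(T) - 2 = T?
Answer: -42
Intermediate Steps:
U(T) = 2 + T
(7*U(1))*m(-2, 0) = (7*(2 + 1))*(-2 + 0) = (7*3)*(-2) = 21*(-2) = -42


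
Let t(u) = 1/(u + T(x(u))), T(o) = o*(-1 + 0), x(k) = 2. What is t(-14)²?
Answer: 1/256 ≈ 0.0039063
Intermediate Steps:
T(o) = -o (T(o) = o*(-1) = -o)
t(u) = 1/(-2 + u) (t(u) = 1/(u - 1*2) = 1/(u - 2) = 1/(-2 + u))
t(-14)² = (1/(-2 - 14))² = (1/(-16))² = (-1/16)² = 1/256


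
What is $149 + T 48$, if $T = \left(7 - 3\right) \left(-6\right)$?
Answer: $-1003$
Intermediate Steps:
$T = -24$ ($T = 4 \left(-6\right) = -24$)
$149 + T 48 = 149 - 1152 = -1003$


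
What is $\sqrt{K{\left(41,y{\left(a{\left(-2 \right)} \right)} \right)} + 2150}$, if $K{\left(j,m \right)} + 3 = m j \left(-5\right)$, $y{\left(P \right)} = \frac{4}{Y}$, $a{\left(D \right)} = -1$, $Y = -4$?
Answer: $28 \sqrt{3} \approx 48.497$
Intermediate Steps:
$y{\left(P \right)} = -1$ ($y{\left(P \right)} = \frac{4}{-4} = 4 \left(- \frac{1}{4}\right) = -1$)
$K{\left(j,m \right)} = -3 - 5 j m$ ($K{\left(j,m \right)} = -3 + m j \left(-5\right) = -3 + j m \left(-5\right) = -3 - 5 j m$)
$\sqrt{K{\left(41,y{\left(a{\left(-2 \right)} \right)} \right)} + 2150} = \sqrt{\left(-3 - 205 \left(-1\right)\right) + 2150} = \sqrt{\left(-3 + 205\right) + 2150} = \sqrt{202 + 2150} = \sqrt{2352} = 28 \sqrt{3}$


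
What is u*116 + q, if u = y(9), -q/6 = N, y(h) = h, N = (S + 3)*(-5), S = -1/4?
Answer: 2253/2 ≈ 1126.5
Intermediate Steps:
S = -¼ (S = -1*¼ = -¼ ≈ -0.25000)
N = -55/4 (N = (-¼ + 3)*(-5) = (11/4)*(-5) = -55/4 ≈ -13.750)
q = 165/2 (q = -6*(-55/4) = 165/2 ≈ 82.500)
u = 9
u*116 + q = 9*116 + 165/2 = 1044 + 165/2 = 2253/2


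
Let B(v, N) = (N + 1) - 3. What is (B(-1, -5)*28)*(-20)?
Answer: 3920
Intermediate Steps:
B(v, N) = -2 + N (B(v, N) = (1 + N) - 3 = -2 + N)
(B(-1, -5)*28)*(-20) = ((-2 - 5)*28)*(-20) = -7*28*(-20) = -196*(-20) = 3920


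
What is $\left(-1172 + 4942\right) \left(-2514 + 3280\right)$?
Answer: $2887820$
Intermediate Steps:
$\left(-1172 + 4942\right) \left(-2514 + 3280\right) = 3770 \cdot 766 = 2887820$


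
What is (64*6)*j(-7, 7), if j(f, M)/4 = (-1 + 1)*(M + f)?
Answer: 0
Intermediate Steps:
j(f, M) = 0 (j(f, M) = 4*((-1 + 1)*(M + f)) = 4*(0*(M + f)) = 4*0 = 0)
(64*6)*j(-7, 7) = (64*6)*0 = 384*0 = 0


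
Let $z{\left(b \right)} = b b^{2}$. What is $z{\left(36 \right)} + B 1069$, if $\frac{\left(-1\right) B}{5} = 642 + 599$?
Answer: $-6586489$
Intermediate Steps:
$z{\left(b \right)} = b^{3}$
$B = -6205$ ($B = - 5 \left(642 + 599\right) = \left(-5\right) 1241 = -6205$)
$z{\left(36 \right)} + B 1069 = 36^{3} - 6633145 = 46656 - 6633145 = -6586489$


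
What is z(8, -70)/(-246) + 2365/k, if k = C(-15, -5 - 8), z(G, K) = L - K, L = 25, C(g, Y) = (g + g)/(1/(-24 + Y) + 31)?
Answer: -22227893/9102 ≈ -2442.1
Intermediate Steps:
C(g, Y) = 2*g/(31 + 1/(-24 + Y)) (C(g, Y) = (2*g)/(31 + 1/(-24 + Y)) = 2*g/(31 + 1/(-24 + Y)))
z(G, K) = 25 - K
k = -185/191 (k = 2*(-15)*(-24 + (-5 - 8))/(-743 + 31*(-5 - 8)) = 2*(-15)*(-24 - 13)/(-743 + 31*(-13)) = 2*(-15)*(-37)/(-743 - 403) = 2*(-15)*(-37)/(-1146) = 2*(-15)*(-1/1146)*(-37) = -185/191 ≈ -0.96859)
z(8, -70)/(-246) + 2365/k = (25 - 1*(-70))/(-246) + 2365/(-185/191) = (25 + 70)*(-1/246) + 2365*(-191/185) = 95*(-1/246) - 90343/37 = -95/246 - 90343/37 = -22227893/9102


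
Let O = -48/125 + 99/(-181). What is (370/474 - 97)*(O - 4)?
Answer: 2544082652/5362125 ≈ 474.45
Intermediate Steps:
O = -21063/22625 (O = -48*1/125 + 99*(-1/181) = -48/125 - 99/181 = -21063/22625 ≈ -0.93096)
(370/474 - 97)*(O - 4) = (370/474 - 97)*(-21063/22625 - 4) = (370*(1/474) - 97)*(-111563/22625) = (185/237 - 97)*(-111563/22625) = -22804/237*(-111563/22625) = 2544082652/5362125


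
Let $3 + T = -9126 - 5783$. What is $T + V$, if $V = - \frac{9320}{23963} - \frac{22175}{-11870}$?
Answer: $- \frac{848232121519}{56888162} \approx -14911.0$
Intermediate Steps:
$T = -14912$ ($T = -3 - 14909 = -14912$)
$V = \frac{84150225}{56888162}$ ($V = \left(-9320\right) \frac{1}{23963} - - \frac{4435}{2374} = - \frac{9320}{23963} + \frac{4435}{2374} = \frac{84150225}{56888162} \approx 1.4792$)
$T + V = -14912 + \frac{84150225}{56888162} = - \frac{848232121519}{56888162}$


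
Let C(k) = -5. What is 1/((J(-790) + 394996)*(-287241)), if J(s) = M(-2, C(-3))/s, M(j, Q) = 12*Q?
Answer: -79/8963266360290 ≈ -8.8138e-12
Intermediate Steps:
J(s) = -60/s (J(s) = (12*(-5))/s = -60/s)
1/((J(-790) + 394996)*(-287241)) = 1/((-60/(-790) + 394996)*(-287241)) = -1/287241/(-60*(-1/790) + 394996) = -1/287241/(6/79 + 394996) = -1/287241/(31204690/79) = (79/31204690)*(-1/287241) = -79/8963266360290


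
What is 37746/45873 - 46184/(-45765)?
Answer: 142446086/77754735 ≈ 1.8320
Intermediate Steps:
37746/45873 - 46184/(-45765) = 37746*(1/45873) - 46184*(-1/45765) = 1398/1699 + 46184/45765 = 142446086/77754735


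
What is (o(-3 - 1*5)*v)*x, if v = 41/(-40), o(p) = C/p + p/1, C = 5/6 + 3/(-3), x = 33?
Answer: 172733/640 ≈ 269.90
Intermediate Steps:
C = -⅙ (C = 5*(⅙) + 3*(-⅓) = ⅚ - 1 = -⅙ ≈ -0.16667)
o(p) = p - 1/(6*p) (o(p) = -1/(6*p) + p/1 = -1/(6*p) + p*1 = -1/(6*p) + p = p - 1/(6*p))
v = -41/40 (v = 41*(-1/40) = -41/40 ≈ -1.0250)
(o(-3 - 1*5)*v)*x = (((-3 - 1*5) - 1/(6*(-3 - 1*5)))*(-41/40))*33 = (((-3 - 5) - 1/(6*(-3 - 5)))*(-41/40))*33 = ((-8 - ⅙/(-8))*(-41/40))*33 = ((-8 - ⅙*(-⅛))*(-41/40))*33 = ((-8 + 1/48)*(-41/40))*33 = -383/48*(-41/40)*33 = (15703/1920)*33 = 172733/640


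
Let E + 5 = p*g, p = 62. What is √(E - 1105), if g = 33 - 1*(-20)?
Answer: 8*√34 ≈ 46.648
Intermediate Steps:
g = 53 (g = 33 + 20 = 53)
E = 3281 (E = -5 + 62*53 = -5 + 3286 = 3281)
√(E - 1105) = √(3281 - 1105) = √2176 = 8*√34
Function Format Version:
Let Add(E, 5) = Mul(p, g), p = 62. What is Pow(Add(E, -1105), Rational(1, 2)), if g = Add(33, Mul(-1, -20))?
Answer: Mul(8, Pow(34, Rational(1, 2))) ≈ 46.648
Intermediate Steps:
g = 53 (g = Add(33, 20) = 53)
E = 3281 (E = Add(-5, Mul(62, 53)) = Add(-5, 3286) = 3281)
Pow(Add(E, -1105), Rational(1, 2)) = Pow(Add(3281, -1105), Rational(1, 2)) = Pow(2176, Rational(1, 2)) = Mul(8, Pow(34, Rational(1, 2)))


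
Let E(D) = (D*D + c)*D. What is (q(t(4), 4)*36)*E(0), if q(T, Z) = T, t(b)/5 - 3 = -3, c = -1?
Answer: 0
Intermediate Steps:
t(b) = 0 (t(b) = 15 + 5*(-3) = 15 - 15 = 0)
E(D) = D*(-1 + D²) (E(D) = (D*D - 1)*D = (D² - 1)*D = (-1 + D²)*D = D*(-1 + D²))
(q(t(4), 4)*36)*E(0) = (0*36)*(0³ - 1*0) = 0*(0 + 0) = 0*0 = 0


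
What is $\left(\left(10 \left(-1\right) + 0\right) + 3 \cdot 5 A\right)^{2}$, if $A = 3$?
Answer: $1225$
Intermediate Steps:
$\left(\left(10 \left(-1\right) + 0\right) + 3 \cdot 5 A\right)^{2} = \left(\left(10 \left(-1\right) + 0\right) + 3 \cdot 5 \cdot 3\right)^{2} = \left(\left(-10 + 0\right) + 15 \cdot 3\right)^{2} = \left(-10 + 45\right)^{2} = 35^{2} = 1225$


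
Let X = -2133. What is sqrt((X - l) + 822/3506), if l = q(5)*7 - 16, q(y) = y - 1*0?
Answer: I*sqrt(6612394885)/1753 ≈ 46.387*I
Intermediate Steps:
q(y) = y (q(y) = y + 0 = y)
l = 19 (l = 5*7 - 16 = 35 - 16 = 19)
sqrt((X - l) + 822/3506) = sqrt((-2133 - 1*19) + 822/3506) = sqrt((-2133 - 19) + 822*(1/3506)) = sqrt(-2152 + 411/1753) = sqrt(-3772045/1753) = I*sqrt(6612394885)/1753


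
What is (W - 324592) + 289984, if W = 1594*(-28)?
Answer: -79240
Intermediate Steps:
W = -44632
(W - 324592) + 289984 = (-44632 - 324592) + 289984 = -369224 + 289984 = -79240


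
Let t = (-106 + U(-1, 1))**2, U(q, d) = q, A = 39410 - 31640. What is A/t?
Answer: 7770/11449 ≈ 0.67866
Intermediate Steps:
A = 7770
t = 11449 (t = (-106 - 1)**2 = (-107)**2 = 11449)
A/t = 7770/11449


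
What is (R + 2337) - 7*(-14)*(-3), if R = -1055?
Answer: 988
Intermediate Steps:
(R + 2337) - 7*(-14)*(-3) = (-1055 + 2337) - 7*(-14)*(-3) = 1282 + 98*(-3) = 1282 - 294 = 988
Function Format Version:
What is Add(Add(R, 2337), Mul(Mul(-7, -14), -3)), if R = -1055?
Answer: 988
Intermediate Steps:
Add(Add(R, 2337), Mul(Mul(-7, -14), -3)) = Add(Add(-1055, 2337), Mul(Mul(-7, -14), -3)) = Add(1282, Mul(98, -3)) = Add(1282, -294) = 988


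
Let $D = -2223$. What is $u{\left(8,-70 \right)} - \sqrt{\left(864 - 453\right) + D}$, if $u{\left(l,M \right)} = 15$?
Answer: $15 - 2 i \sqrt{453} \approx 15.0 - 42.568 i$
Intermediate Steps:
$u{\left(8,-70 \right)} - \sqrt{\left(864 - 453\right) + D} = 15 - \sqrt{\left(864 - 453\right) - 2223} = 15 - \sqrt{411 - 2223} = 15 - \sqrt{-1812} = 15 - 2 i \sqrt{453}$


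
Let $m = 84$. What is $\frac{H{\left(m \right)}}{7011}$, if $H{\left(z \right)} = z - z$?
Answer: $0$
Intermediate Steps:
$H{\left(z \right)} = 0$
$\frac{H{\left(m \right)}}{7011} = \frac{0}{7011} = 0 \cdot \frac{1}{7011} = 0$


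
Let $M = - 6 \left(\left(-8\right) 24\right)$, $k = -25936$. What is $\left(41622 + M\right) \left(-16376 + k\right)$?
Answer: $-1809853488$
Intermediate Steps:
$M = 1152$ ($M = \left(-6\right) \left(-192\right) = 1152$)
$\left(41622 + M\right) \left(-16376 + k\right) = \left(41622 + 1152\right) \left(-16376 - 25936\right) = 42774 \left(-42312\right) = -1809853488$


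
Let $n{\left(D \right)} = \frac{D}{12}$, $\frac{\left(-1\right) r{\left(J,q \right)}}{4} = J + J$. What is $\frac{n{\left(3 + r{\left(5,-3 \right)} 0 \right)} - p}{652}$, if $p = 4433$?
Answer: $- \frac{17731}{2608} \approx -6.7987$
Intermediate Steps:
$r{\left(J,q \right)} = - 8 J$ ($r{\left(J,q \right)} = - 4 \left(J + J\right) = - 4 \cdot 2 J = - 8 J$)
$n{\left(D \right)} = \frac{D}{12}$ ($n{\left(D \right)} = D \frac{1}{12} = \frac{D}{12}$)
$\frac{n{\left(3 + r{\left(5,-3 \right)} 0 \right)} - p}{652} = \frac{\frac{3 + \left(-8\right) 5 \cdot 0}{12} - 4433}{652} = \left(\frac{3 - 0}{12} - 4433\right) \frac{1}{652} = \left(\frac{3 + 0}{12} - 4433\right) \frac{1}{652} = \left(\frac{1}{12} \cdot 3 - 4433\right) \frac{1}{652} = \left(\frac{1}{4} - 4433\right) \frac{1}{652} = \left(- \frac{17731}{4}\right) \frac{1}{652} = - \frac{17731}{2608}$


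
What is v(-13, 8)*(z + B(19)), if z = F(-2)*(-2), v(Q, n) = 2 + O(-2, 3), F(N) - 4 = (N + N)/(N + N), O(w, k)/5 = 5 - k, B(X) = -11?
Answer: -252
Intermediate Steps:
O(w, k) = 25 - 5*k (O(w, k) = 5*(5 - k) = 25 - 5*k)
F(N) = 5 (F(N) = 4 + (N + N)/(N + N) = 4 + (2*N)/((2*N)) = 4 + (2*N)*(1/(2*N)) = 4 + 1 = 5)
v(Q, n) = 12 (v(Q, n) = 2 + (25 - 5*3) = 2 + (25 - 15) = 2 + 10 = 12)
z = -10 (z = 5*(-2) = -10)
v(-13, 8)*(z + B(19)) = 12*(-10 - 11) = 12*(-21) = -252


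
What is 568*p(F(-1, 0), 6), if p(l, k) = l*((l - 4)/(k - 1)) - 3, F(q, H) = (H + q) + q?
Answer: -1704/5 ≈ -340.80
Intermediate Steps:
F(q, H) = H + 2*q
p(l, k) = -3 + l*(-4 + l)/(-1 + k) (p(l, k) = l*((-4 + l)/(-1 + k)) - 3 = l*(-4 + l)/(-1 + k) - 3 = -3 + l*(-4 + l)/(-1 + k))
568*p(F(-1, 0), 6) = 568*((3 + (0 + 2*(-1))² - 4*(0 + 2*(-1)) - 3*6)/(-1 + 6)) = 568*((3 + (0 - 2)² - 4*(0 - 2) - 18)/5) = 568*((3 + (-2)² - 4*(-2) - 18)/5) = 568*((3 + 4 + 8 - 18)/5) = 568*((⅕)*(-3)) = 568*(-⅗) = -1704/5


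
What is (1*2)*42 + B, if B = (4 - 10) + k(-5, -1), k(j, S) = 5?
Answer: 83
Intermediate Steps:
B = -1 (B = (4 - 10) + 5 = -6 + 5 = -1)
(1*2)*42 + B = (1*2)*42 - 1 = 2*42 - 1 = 84 - 1 = 83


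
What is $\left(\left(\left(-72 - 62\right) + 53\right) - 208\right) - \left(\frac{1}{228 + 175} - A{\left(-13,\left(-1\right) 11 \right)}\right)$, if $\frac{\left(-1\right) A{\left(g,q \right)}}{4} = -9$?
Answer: $- \frac{101960}{403} \approx -253.0$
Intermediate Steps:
$A{\left(g,q \right)} = 36$ ($A{\left(g,q \right)} = \left(-4\right) \left(-9\right) = 36$)
$\left(\left(\left(-72 - 62\right) + 53\right) - 208\right) - \left(\frac{1}{228 + 175} - A{\left(-13,\left(-1\right) 11 \right)}\right) = \left(\left(\left(-72 - 62\right) + 53\right) - 208\right) - \left(\frac{1}{228 + 175} - 36\right) = \left(\left(-134 + 53\right) - 208\right) - \left(\frac{1}{403} - 36\right) = \left(-81 - 208\right) - \left(\frac{1}{403} - 36\right) = -289 - - \frac{14507}{403} = -289 + \frac{14507}{403} = - \frac{101960}{403}$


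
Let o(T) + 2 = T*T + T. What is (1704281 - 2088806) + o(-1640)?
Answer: 2303433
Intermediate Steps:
o(T) = -2 + T + T**2 (o(T) = -2 + (T*T + T) = -2 + (T**2 + T) = -2 + (T + T**2) = -2 + T + T**2)
(1704281 - 2088806) + o(-1640) = (1704281 - 2088806) + (-2 - 1640 + (-1640)**2) = -384525 + (-2 - 1640 + 2689600) = -384525 + 2687958 = 2303433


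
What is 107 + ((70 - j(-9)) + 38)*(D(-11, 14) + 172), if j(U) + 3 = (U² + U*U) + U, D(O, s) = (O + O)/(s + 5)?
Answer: -134299/19 ≈ -7068.4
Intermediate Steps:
D(O, s) = 2*O/(5 + s) (D(O, s) = (2*O)/(5 + s) = 2*O/(5 + s))
j(U) = -3 + U + 2*U² (j(U) = -3 + ((U² + U*U) + U) = -3 + ((U² + U²) + U) = -3 + (2*U² + U) = -3 + (U + 2*U²) = -3 + U + 2*U²)
107 + ((70 - j(-9)) + 38)*(D(-11, 14) + 172) = 107 + ((70 - (-3 - 9 + 2*(-9)²)) + 38)*(2*(-11)/(5 + 14) + 172) = 107 + ((70 - (-3 - 9 + 2*81)) + 38)*(2*(-11)/19 + 172) = 107 + ((70 - (-3 - 9 + 162)) + 38)*(2*(-11)*(1/19) + 172) = 107 + ((70 - 1*150) + 38)*(-22/19 + 172) = 107 + ((70 - 150) + 38)*(3246/19) = 107 + (-80 + 38)*(3246/19) = 107 - 42*3246/19 = 107 - 136332/19 = -134299/19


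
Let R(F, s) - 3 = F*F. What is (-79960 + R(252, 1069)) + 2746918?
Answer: 2730465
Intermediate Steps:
R(F, s) = 3 + F**2 (R(F, s) = 3 + F*F = 3 + F**2)
(-79960 + R(252, 1069)) + 2746918 = (-79960 + (3 + 252**2)) + 2746918 = (-79960 + (3 + 63504)) + 2746918 = (-79960 + 63507) + 2746918 = -16453 + 2746918 = 2730465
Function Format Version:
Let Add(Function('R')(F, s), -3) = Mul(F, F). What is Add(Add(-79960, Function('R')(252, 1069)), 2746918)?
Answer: 2730465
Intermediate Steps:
Function('R')(F, s) = Add(3, Pow(F, 2)) (Function('R')(F, s) = Add(3, Mul(F, F)) = Add(3, Pow(F, 2)))
Add(Add(-79960, Function('R')(252, 1069)), 2746918) = Add(Add(-79960, Add(3, Pow(252, 2))), 2746918) = Add(Add(-79960, Add(3, 63504)), 2746918) = Add(Add(-79960, 63507), 2746918) = Add(-16453, 2746918) = 2730465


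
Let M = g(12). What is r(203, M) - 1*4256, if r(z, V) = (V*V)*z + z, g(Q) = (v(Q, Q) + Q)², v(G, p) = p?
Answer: 67346475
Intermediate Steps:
g(Q) = 4*Q² (g(Q) = (Q + Q)² = (2*Q)² = 4*Q²)
M = 576 (M = 4*12² = 4*144 = 576)
r(z, V) = z + z*V² (r(z, V) = V²*z + z = z*V² + z = z + z*V²)
r(203, M) - 1*4256 = 203*(1 + 576²) - 1*4256 = 203*(1 + 331776) - 4256 = 203*331777 - 4256 = 67350731 - 4256 = 67346475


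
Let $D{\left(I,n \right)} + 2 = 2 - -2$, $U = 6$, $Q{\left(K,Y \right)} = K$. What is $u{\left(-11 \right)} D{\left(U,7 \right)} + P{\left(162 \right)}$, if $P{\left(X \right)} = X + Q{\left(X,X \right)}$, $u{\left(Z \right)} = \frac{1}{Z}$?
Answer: $\frac{3562}{11} \approx 323.82$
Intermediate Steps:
$D{\left(I,n \right)} = 2$ ($D{\left(I,n \right)} = -2 + \left(2 - -2\right) = -2 + \left(2 + 2\right) = -2 + 4 = 2$)
$P{\left(X \right)} = 2 X$ ($P{\left(X \right)} = X + X = 2 X$)
$u{\left(-11 \right)} D{\left(U,7 \right)} + P{\left(162 \right)} = \frac{1}{-11} \cdot 2 + 2 \cdot 162 = \left(- \frac{1}{11}\right) 2 + 324 = - \frac{2}{11} + 324 = \frac{3562}{11}$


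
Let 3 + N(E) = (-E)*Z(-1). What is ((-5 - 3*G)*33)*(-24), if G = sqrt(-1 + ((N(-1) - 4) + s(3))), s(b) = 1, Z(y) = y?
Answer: 3960 + 4752*I*sqrt(2) ≈ 3960.0 + 6720.3*I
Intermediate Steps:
N(E) = -3 + E (N(E) = -3 - E*(-1) = -3 + E)
G = 2*I*sqrt(2) (G = sqrt(-1 + (((-3 - 1) - 4) + 1)) = sqrt(-1 + ((-4 - 4) + 1)) = sqrt(-1 + (-8 + 1)) = sqrt(-1 - 7) = sqrt(-8) = 2*I*sqrt(2) ≈ 2.8284*I)
((-5 - 3*G)*33)*(-24) = ((-5 - 6*I*sqrt(2))*33)*(-24) = (-165 - 198*I*sqrt(2))*(-24) = 3960 + 4752*I*sqrt(2)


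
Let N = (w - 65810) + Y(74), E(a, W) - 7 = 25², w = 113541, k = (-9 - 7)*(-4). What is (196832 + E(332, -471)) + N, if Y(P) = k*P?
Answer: 249931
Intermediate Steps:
k = 64 (k = -16*(-4) = 64)
Y(P) = 64*P
E(a, W) = 632 (E(a, W) = 7 + 25² = 7 + 625 = 632)
N = 52467 (N = (113541 - 65810) + 64*74 = 47731 + 4736 = 52467)
(196832 + E(332, -471)) + N = (196832 + 632) + 52467 = 197464 + 52467 = 249931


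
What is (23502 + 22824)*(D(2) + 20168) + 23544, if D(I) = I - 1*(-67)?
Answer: 937522806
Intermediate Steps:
D(I) = 67 + I (D(I) = I + 67 = 67 + I)
(23502 + 22824)*(D(2) + 20168) + 23544 = (23502 + 22824)*((67 + 2) + 20168) + 23544 = 46326*(69 + 20168) + 23544 = 46326*20237 + 23544 = 937499262 + 23544 = 937522806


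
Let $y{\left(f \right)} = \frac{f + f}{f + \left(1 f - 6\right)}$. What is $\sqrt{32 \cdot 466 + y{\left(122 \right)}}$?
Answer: $\frac{5 \sqrt{8447334}}{119} \approx 122.12$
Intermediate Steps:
$y{\left(f \right)} = \frac{2 f}{-6 + 2 f}$ ($y{\left(f \right)} = \frac{2 f}{f + \left(f - 6\right)} = \frac{2 f}{f + \left(-6 + f\right)} = \frac{2 f}{-6 + 2 f}$)
$\sqrt{32 \cdot 466 + y{\left(122 \right)}} = \sqrt{32 \cdot 466 + \frac{122}{-3 + 122}} = \sqrt{14912 + \frac{122}{119}} = \sqrt{\frac{1774650}{119}} = \frac{5 \sqrt{8447334}}{119}$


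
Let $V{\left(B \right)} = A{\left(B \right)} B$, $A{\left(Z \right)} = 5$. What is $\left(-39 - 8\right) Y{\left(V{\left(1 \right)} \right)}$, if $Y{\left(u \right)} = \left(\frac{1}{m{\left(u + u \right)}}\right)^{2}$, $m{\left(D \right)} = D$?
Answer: $- \frac{47}{100} \approx -0.47$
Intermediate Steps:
$V{\left(B \right)} = 5 B$
$Y{\left(u \right)} = \frac{1}{4 u^{2}}$ ($Y{\left(u \right)} = \left(\frac{1}{u + u}\right)^{2} = \left(\frac{1}{2 u}\right)^{2} = \frac{1}{4 u^{2}}$)
$\left(-39 - 8\right) Y{\left(V{\left(1 \right)} \right)} = \left(-39 - 8\right) \frac{1}{4 \cdot 25} = - 47 \frac{1}{4 \cdot 25} = - 47 \cdot \frac{1}{4} \cdot \frac{1}{25} = \left(-47\right) \frac{1}{100} = - \frac{47}{100}$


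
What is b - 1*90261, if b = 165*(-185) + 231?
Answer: -120555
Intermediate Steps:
b = -30294 (b = -30525 + 231 = -30294)
b - 1*90261 = -30294 - 1*90261 = -30294 - 90261 = -120555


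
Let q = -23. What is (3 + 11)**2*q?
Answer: -4508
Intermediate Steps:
(3 + 11)**2*q = (3 + 11)**2*(-23) = 14**2*(-23) = 196*(-23) = -4508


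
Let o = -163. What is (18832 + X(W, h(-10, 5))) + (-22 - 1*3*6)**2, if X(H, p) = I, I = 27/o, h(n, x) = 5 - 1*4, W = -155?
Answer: 3330389/163 ≈ 20432.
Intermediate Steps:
h(n, x) = 1 (h(n, x) = 5 - 4 = 1)
I = -27/163 (I = 27/(-163) = 27*(-1/163) = -27/163 ≈ -0.16564)
X(H, p) = -27/163
(18832 + X(W, h(-10, 5))) + (-22 - 1*3*6)**2 = (18832 - 27/163) + (-22 - 1*3*6)**2 = 3069589/163 + (-22 - 3*6)**2 = 3069589/163 + (-22 - 18)**2 = 3069589/163 + (-40)**2 = 3069589/163 + 1600 = 3330389/163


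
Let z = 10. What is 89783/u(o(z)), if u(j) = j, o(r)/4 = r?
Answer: 89783/40 ≈ 2244.6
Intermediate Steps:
o(r) = 4*r
89783/u(o(z)) = 89783/((4*10)) = 89783/40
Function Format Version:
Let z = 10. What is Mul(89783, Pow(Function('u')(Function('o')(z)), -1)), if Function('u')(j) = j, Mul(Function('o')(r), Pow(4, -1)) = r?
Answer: Rational(89783, 40) ≈ 2244.6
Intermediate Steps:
Function('o')(r) = Mul(4, r)
Mul(89783, Pow(Function('u')(Function('o')(z)), -1)) = Mul(89783, Pow(Mul(4, 10), -1)) = Mul(89783, Pow(40, -1)) = Mul(89783, Rational(1, 40)) = Rational(89783, 40)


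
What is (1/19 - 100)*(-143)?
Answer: 271557/19 ≈ 14292.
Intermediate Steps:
(1/19 - 100)*(-143) = -1899/19*(-143) = 271557/19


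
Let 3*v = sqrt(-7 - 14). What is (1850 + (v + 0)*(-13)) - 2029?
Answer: -179 - 13*I*sqrt(21)/3 ≈ -179.0 - 19.858*I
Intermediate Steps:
v = I*sqrt(21)/3 (v = sqrt(-7 - 14)/3 = sqrt(-21)/3 = (I*sqrt(21))/3 = I*sqrt(21)/3 ≈ 1.5275*I)
(1850 + (v + 0)*(-13)) - 2029 = (1850 + (I*sqrt(21)/3 + 0)*(-13)) - 2029 = (1850 + (I*sqrt(21)/3)*(-13)) - 2029 = (1850 - 13*I*sqrt(21)/3) - 2029 = -179 - 13*I*sqrt(21)/3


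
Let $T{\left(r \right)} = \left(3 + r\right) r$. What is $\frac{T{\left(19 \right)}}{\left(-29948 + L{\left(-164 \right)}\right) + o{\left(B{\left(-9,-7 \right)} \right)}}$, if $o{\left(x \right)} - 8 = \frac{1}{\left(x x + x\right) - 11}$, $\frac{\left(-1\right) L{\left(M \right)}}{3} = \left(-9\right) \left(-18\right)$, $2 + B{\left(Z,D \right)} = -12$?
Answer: $- \frac{71478}{5202845} \approx -0.013738$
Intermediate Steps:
$B{\left(Z,D \right)} = -14$ ($B{\left(Z,D \right)} = -2 - 12 = -14$)
$L{\left(M \right)} = -486$ ($L{\left(M \right)} = - 3 \left(\left(-9\right) \left(-18\right)\right) = \left(-3\right) 162 = -486$)
$o{\left(x \right)} = 8 + \frac{1}{-11 + x + x^{2}}$ ($o{\left(x \right)} = 8 + \frac{1}{\left(x x + x\right) - 11} = 8 + \frac{1}{\left(x^{2} + x\right) - 11} = 8 + \frac{1}{\left(x + x^{2}\right) - 11} = 8 + \frac{1}{-11 + x + x^{2}}$)
$T{\left(r \right)} = r \left(3 + r\right)$
$\frac{T{\left(19 \right)}}{\left(-29948 + L{\left(-164 \right)}\right) + o{\left(B{\left(-9,-7 \right)} \right)}} = \frac{19 \left(3 + 19\right)}{\left(-29948 - 486\right) + \frac{-87 + 8 \left(-14\right) + 8 \left(-14\right)^{2}}{-11 - 14 + \left(-14\right)^{2}}} = \frac{19 \cdot 22}{-30434 + \frac{-87 - 112 + 8 \cdot 196}{-11 - 14 + 196}} = \frac{418}{-30434 + \frac{-87 - 112 + 1568}{171}} = \frac{418}{-30434 + \frac{1}{171} \cdot 1369} = \frac{418}{-30434 + \frac{1369}{171}} = \frac{418}{- \frac{5202845}{171}} = 418 \left(- \frac{171}{5202845}\right) = - \frac{71478}{5202845}$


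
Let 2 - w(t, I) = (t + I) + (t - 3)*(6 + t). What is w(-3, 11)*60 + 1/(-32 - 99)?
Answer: 94319/131 ≈ 719.99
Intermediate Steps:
w(t, I) = 2 - I - t - (-3 + t)*(6 + t) (w(t, I) = 2 - ((t + I) + (t - 3)*(6 + t)) = 2 - ((I + t) + (-3 + t)*(6 + t)) = 2 - (I + t + (-3 + t)*(6 + t)) = 2 + (-I - t - (-3 + t)*(6 + t)) = 2 - I - t - (-3 + t)*(6 + t))
w(-3, 11)*60 + 1/(-32 - 99) = (20 - 1*11 - 1*(-3)² - 4*(-3))*60 + 1/(-32 - 99) = (20 - 11 - 1*9 + 12)*60 + 1/(-131) = (20 - 11 - 9 + 12)*60 - 1/131 = 12*60 - 1/131 = 720 - 1/131 = 94319/131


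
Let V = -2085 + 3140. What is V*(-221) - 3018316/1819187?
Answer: -24950327253/107011 ≈ -2.3316e+5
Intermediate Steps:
V = 1055
V*(-221) - 3018316/1819187 = 1055*(-221) - 3018316/1819187 = -233155 - 3018316*1/1819187 = -233155 - 177548/107011 = -24950327253/107011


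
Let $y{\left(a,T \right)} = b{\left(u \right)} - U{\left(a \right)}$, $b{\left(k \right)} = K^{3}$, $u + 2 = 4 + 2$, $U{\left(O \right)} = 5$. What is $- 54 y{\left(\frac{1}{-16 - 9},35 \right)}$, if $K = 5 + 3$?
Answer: $-27378$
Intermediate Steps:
$u = 4$ ($u = -2 + \left(4 + 2\right) = -2 + 6 = 4$)
$K = 8$
$b{\left(k \right)} = 512$ ($b{\left(k \right)} = 8^{3} = 512$)
$y{\left(a,T \right)} = 507$ ($y{\left(a,T \right)} = 512 - 5 = 507$)
$- 54 y{\left(\frac{1}{-16 - 9},35 \right)} = \left(-54\right) 507 = -27378$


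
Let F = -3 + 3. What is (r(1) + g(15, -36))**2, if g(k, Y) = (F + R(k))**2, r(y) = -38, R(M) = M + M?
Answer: 743044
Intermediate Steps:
R(M) = 2*M
F = 0
g(k, Y) = 4*k**2 (g(k, Y) = (0 + 2*k)**2 = (2*k)**2 = 4*k**2)
(r(1) + g(15, -36))**2 = (-38 + 4*15**2)**2 = (-38 + 4*225)**2 = (-38 + 900)**2 = 862**2 = 743044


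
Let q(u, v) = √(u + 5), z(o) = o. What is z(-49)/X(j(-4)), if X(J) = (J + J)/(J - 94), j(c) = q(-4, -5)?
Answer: 4557/2 ≈ 2278.5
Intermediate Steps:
q(u, v) = √(5 + u)
j(c) = 1 (j(c) = √(5 - 4) = √1 = 1)
X(J) = 2*J/(-94 + J) (X(J) = (2*J)/(-94 + J) = 2*J/(-94 + J))
z(-49)/X(j(-4)) = -49/(2*1/(-94 + 1)) = -49/(2*1/(-93)) = -49/(2*1*(-1/93)) = -49/(-2/93) = -49*(-93/2) = 4557/2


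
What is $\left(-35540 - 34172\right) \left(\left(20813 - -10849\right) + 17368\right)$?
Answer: $-3417979360$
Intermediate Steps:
$\left(-35540 - 34172\right) \left(\left(20813 - -10849\right) + 17368\right) = - 69712 \left(\left(20813 + 10849\right) + 17368\right) = - 69712 \left(31662 + 17368\right) = \left(-69712\right) 49030 = -3417979360$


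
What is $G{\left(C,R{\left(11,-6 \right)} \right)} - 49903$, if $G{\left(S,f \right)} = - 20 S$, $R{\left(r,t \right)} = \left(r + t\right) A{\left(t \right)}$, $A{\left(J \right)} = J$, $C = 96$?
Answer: $-51823$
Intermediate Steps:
$R{\left(r,t \right)} = t \left(r + t\right)$ ($R{\left(r,t \right)} = \left(r + t\right) t = t \left(r + t\right)$)
$G{\left(C,R{\left(11,-6 \right)} \right)} - 49903 = \left(-20\right) 96 - 49903 = -1920 - 49903 = -51823$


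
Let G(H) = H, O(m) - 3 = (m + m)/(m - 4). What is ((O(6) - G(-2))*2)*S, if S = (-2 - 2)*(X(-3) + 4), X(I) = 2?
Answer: -528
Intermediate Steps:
O(m) = 3 + 2*m/(-4 + m) (O(m) = 3 + (m + m)/(m - 4) = 3 + (2*m)/(-4 + m) = 3 + 2*m/(-4 + m))
S = -24 (S = (-2 - 2)*(2 + 4) = -4*6 = -24)
((O(6) - G(-2))*2)*S = (((-12 + 5*6)/(-4 + 6) - 1*(-2))*2)*(-24) = (((-12 + 30)/2 + 2)*2)*(-24) = (((1/2)*18 + 2)*2)*(-24) = ((9 + 2)*2)*(-24) = (11*2)*(-24) = 22*(-24) = -528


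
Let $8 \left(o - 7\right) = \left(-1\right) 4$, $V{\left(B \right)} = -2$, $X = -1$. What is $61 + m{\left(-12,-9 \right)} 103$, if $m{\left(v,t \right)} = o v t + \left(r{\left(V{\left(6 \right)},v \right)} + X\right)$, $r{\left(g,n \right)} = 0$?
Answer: $72264$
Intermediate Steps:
$o = \frac{13}{2}$ ($o = 7 + \frac{\left(-1\right) 4}{8} = 7 + \frac{1}{8} \left(-4\right) = 7 - \frac{1}{2} = \frac{13}{2} \approx 6.5$)
$m{\left(v,t \right)} = -1 + \frac{13 t v}{2}$ ($m{\left(v,t \right)} = \frac{13 v}{2} t + \left(0 - 1\right) = \frac{13 t v}{2} - 1 = -1 + \frac{13 t v}{2}$)
$61 + m{\left(-12,-9 \right)} 103 = 61 + \left(-1 + \frac{13}{2} \left(-9\right) \left(-12\right)\right) 103 = 61 + \left(-1 + 702\right) 103 = 61 + 701 \cdot 103 = 61 + 72203 = 72264$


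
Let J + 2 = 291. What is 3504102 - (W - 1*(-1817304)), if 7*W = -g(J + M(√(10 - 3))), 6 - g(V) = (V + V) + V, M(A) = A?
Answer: 1686675 - 3*√7/7 ≈ 1.6867e+6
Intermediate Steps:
J = 289 (J = -2 + 291 = 289)
g(V) = 6 - 3*V (g(V) = 6 - ((V + V) + V) = 6 - (2*V + V) = 6 - 3*V)
W = 123 + 3*√7/7 (W = (-(6 - 3*(289 + √(10 - 3))))/7 = (-(6 - 3*(289 + √7)))/7 = (-(6 + (-867 - 3*√7)))/7 = (-(-861 - 3*√7))/7 = (861 + 3*√7)/7 = 123 + 3*√7/7 ≈ 124.13)
3504102 - (W - 1*(-1817304)) = 3504102 - ((123 + 3*√7/7) - 1*(-1817304)) = 3504102 - ((123 + 3*√7/7) + 1817304) = 3504102 - (1817427 + 3*√7/7) = 3504102 + (-1817427 - 3*√7/7) = 1686675 - 3*√7/7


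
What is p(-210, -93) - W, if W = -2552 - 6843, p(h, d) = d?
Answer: 9302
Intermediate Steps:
W = -9395
p(-210, -93) - W = -93 - 1*(-9395) = -93 + 9395 = 9302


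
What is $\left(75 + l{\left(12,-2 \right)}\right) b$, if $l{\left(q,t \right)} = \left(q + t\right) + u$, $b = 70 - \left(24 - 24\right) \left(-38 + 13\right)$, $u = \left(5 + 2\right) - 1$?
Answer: $6370$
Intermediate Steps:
$u = 6$ ($u = 7 - 1 = 6$)
$b = 70$ ($b = 70 - 0 \left(-25\right) = 70 - 0 = 70 + 0 = 70$)
$l{\left(q,t \right)} = 6 + q + t$ ($l{\left(q,t \right)} = \left(q + t\right) + 6 = 6 + q + t$)
$\left(75 + l{\left(12,-2 \right)}\right) b = \left(75 + \left(6 + 12 - 2\right)\right) 70 = \left(75 + 16\right) 70 = 91 \cdot 70 = 6370$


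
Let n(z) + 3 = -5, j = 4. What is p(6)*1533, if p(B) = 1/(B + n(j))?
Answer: -1533/2 ≈ -766.50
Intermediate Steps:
n(z) = -8 (n(z) = -3 - 5 = -8)
p(B) = 1/(-8 + B) (p(B) = 1/(B - 8) = 1/(-8 + B))
p(6)*1533 = 1533/(-8 + 6) = 1533/(-2) = -½*1533 = -1533/2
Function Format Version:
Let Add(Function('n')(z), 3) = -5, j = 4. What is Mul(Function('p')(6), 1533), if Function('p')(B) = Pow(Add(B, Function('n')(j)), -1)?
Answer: Rational(-1533, 2) ≈ -766.50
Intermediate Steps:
Function('n')(z) = -8 (Function('n')(z) = Add(-3, -5) = -8)
Function('p')(B) = Pow(Add(-8, B), -1) (Function('p')(B) = Pow(Add(B, -8), -1) = Pow(Add(-8, B), -1))
Mul(Function('p')(6), 1533) = Mul(Pow(Add(-8, 6), -1), 1533) = Mul(Pow(-2, -1), 1533) = Mul(Rational(-1, 2), 1533) = Rational(-1533, 2)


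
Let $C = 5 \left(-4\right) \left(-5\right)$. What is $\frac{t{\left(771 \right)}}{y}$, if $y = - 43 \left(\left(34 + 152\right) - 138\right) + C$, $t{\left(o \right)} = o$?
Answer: $- \frac{771}{1964} \approx -0.39257$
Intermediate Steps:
$C = 100$ ($C = \left(-20\right) \left(-5\right) = 100$)
$y = -1964$ ($y = - 43 \left(\left(34 + 152\right) - 138\right) + 100 = - 43 \left(186 - 138\right) + 100 = \left(-43\right) 48 + 100 = -2064 + 100 = -1964$)
$\frac{t{\left(771 \right)}}{y} = \frac{771}{-1964} = 771 \left(- \frac{1}{1964}\right) = - \frac{771}{1964}$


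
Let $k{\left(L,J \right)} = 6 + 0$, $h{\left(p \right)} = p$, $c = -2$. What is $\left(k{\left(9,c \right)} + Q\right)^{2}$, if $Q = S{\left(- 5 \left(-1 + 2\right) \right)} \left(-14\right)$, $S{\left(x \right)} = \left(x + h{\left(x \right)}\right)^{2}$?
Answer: $1943236$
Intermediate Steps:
$k{\left(L,J \right)} = 6$
$S{\left(x \right)} = 4 x^{2}$ ($S{\left(x \right)} = \left(x + x\right)^{2} = \left(2 x\right)^{2} = 4 x^{2}$)
$Q = -1400$ ($Q = 4 \left(- 5 \left(-1 + 2\right)\right)^{2} \left(-14\right) = 4 \left(\left(-5\right) 1\right)^{2} \left(-14\right) = 4 \left(-5\right)^{2} \left(-14\right) = 4 \cdot 25 \left(-14\right) = 100 \left(-14\right) = -1400$)
$\left(k{\left(9,c \right)} + Q\right)^{2} = \left(6 - 1400\right)^{2} = \left(-1394\right)^{2} = 1943236$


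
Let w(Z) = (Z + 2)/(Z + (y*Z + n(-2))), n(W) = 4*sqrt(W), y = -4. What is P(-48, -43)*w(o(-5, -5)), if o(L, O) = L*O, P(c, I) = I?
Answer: 87075/5657 + 4644*I*sqrt(2)/5657 ≈ 15.392 + 1.161*I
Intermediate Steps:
w(Z) = (2 + Z)/(-3*Z + 4*I*sqrt(2)) (w(Z) = (Z + 2)/(Z + (-4*Z + 4*sqrt(-2))) = (2 + Z)/(Z + (-4*Z + 4*(I*sqrt(2)))) = (2 + Z)/(Z + (-4*Z + 4*I*sqrt(2))) = (2 + Z)/(-3*Z + 4*I*sqrt(2)))
P(-48, -43)*w(o(-5, -5)) = -43*(2 - 5*(-5))/(-(-15)*(-5) + 4*I*sqrt(2)) = -43*(2 + 25)/(-3*25 + 4*I*sqrt(2)) = -43*27/(-75 + 4*I*sqrt(2)) = -1161/(-75 + 4*I*sqrt(2))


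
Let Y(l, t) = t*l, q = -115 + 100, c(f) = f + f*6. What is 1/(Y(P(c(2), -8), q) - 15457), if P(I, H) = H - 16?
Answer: -1/15097 ≈ -6.6238e-5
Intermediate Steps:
c(f) = 7*f (c(f) = f + 6*f = 7*f)
P(I, H) = -16 + H
q = -15
Y(l, t) = l*t
1/(Y(P(c(2), -8), q) - 15457) = 1/((-16 - 8)*(-15) - 15457) = 1/(-24*(-15) - 15457) = 1/(360 - 15457) = 1/(-15097) = -1/15097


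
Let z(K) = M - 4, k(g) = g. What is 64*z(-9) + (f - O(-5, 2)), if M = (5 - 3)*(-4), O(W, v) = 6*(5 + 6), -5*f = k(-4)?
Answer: -4166/5 ≈ -833.20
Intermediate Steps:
f = ⅘ (f = -⅕*(-4) = ⅘ ≈ 0.80000)
O(W, v) = 66 (O(W, v) = 6*11 = 66)
M = -8 (M = 2*(-4) = -8)
z(K) = -12 (z(K) = -8 - 4 = -12)
64*z(-9) + (f - O(-5, 2)) = 64*(-12) + (⅘ - 1*66) = -768 + (⅘ - 66) = -768 - 326/5 = -4166/5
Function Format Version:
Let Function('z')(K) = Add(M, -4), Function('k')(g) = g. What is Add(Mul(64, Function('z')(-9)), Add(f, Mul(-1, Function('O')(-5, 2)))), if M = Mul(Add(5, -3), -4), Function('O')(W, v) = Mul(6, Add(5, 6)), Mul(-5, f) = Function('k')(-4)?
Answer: Rational(-4166, 5) ≈ -833.20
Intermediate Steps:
f = Rational(4, 5) (f = Mul(Rational(-1, 5), -4) = Rational(4, 5) ≈ 0.80000)
Function('O')(W, v) = 66 (Function('O')(W, v) = Mul(6, 11) = 66)
M = -8 (M = Mul(2, -4) = -8)
Function('z')(K) = -12 (Function('z')(K) = Add(-8, -4) = -12)
Add(Mul(64, Function('z')(-9)), Add(f, Mul(-1, Function('O')(-5, 2)))) = Add(Mul(64, -12), Add(Rational(4, 5), Mul(-1, 66))) = Add(-768, Add(Rational(4, 5), -66)) = Add(-768, Rational(-326, 5)) = Rational(-4166, 5)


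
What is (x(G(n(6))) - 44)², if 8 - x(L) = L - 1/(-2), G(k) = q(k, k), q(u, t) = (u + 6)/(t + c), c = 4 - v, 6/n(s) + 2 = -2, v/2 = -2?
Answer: 935089/676 ≈ 1383.3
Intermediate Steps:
v = -4 (v = 2*(-2) = -4)
n(s) = -3/2 (n(s) = 6/(-2 - 2) = 6/(-4) = 6*(-¼) = -3/2)
c = 8 (c = 4 - 1*(-4) = 4 + 4 = 8)
q(u, t) = (6 + u)/(8 + t) (q(u, t) = (u + 6)/(t + 8) = (6 + u)/(8 + t))
G(k) = (6 + k)/(8 + k)
x(L) = 15/2 - L (x(L) = 8 - (L - 1/(-2)) = 8 - (L - 1*(-½)) = 8 - (L + ½) = 8 - (½ + L) = 8 + (-½ - L) = 15/2 - L)
(x(G(n(6))) - 44)² = ((15/2 - (6 - 3/2)/(8 - 3/2)) - 44)² = ((15/2 - 9/(13/2*2)) - 44)² = ((15/2 - 2*9/(13*2)) - 44)² = ((15/2 - 1*9/13) - 44)² = ((15/2 - 9/13) - 44)² = (177/26 - 44)² = (-967/26)² = 935089/676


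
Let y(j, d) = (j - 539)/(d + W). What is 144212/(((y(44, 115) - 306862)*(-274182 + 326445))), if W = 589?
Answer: -297728/33109812549 ≈ -8.9921e-6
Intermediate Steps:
y(j, d) = (-539 + j)/(589 + d) (y(j, d) = (j - 539)/(d + 589) = (-539 + j)/(589 + d))
144212/(((y(44, 115) - 306862)*(-274182 + 326445))) = 144212/((((-539 + 44)/(589 + 115) - 306862)*(-274182 + 326445))) = 144212/(((-495/704 - 306862)*52263)) = 144212/((((1/704)*(-495) - 306862)*52263)) = 144212/(((-45/64 - 306862)*52263)) = 144212/((-19639213/64*52263)) = 144212/(-1026404189019/64) = 144212*(-64/1026404189019) = -297728/33109812549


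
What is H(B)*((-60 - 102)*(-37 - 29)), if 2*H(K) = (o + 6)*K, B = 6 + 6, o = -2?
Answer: 256608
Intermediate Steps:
B = 12
H(K) = 2*K (H(K) = ((-2 + 6)*K)/2 = (4*K)/2 = 2*K)
H(B)*((-60 - 102)*(-37 - 29)) = (2*12)*((-60 - 102)*(-37 - 29)) = 24*(-162*(-66)) = 24*10692 = 256608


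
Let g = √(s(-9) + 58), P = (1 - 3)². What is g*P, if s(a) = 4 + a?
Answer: 4*√53 ≈ 29.120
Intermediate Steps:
P = 4 (P = (-2)² = 4)
g = √53 (g = √((4 - 9) + 58) = √(-5 + 58) = √53 ≈ 7.2801)
g*P = √53*4 = 4*√53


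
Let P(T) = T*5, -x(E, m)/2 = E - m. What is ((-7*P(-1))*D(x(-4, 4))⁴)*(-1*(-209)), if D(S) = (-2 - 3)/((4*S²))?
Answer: 4571875/1099511627776 ≈ 4.1581e-6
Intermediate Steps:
x(E, m) = -2*E + 2*m (x(E, m) = -2*(E - m) = -2*E + 2*m)
P(T) = 5*T
D(S) = -5/(4*S²)
((-7*P(-1))*D(x(-4, 4))⁴)*(-1*(-209)) = ((-35*(-1))*(-5/(4*(-2*(-4) + 2*4)²))⁴)*(-1*(-209)) = ((-7*(-5))*(-5/(4*(8 + 8)²))⁴)*209 = (35*(-5/4/16²)⁴)*209 = (35*(-5/4*1/256)⁴)*209 = (35*(-5/1024)⁴)*209 = (35*(625/1099511627776))*209 = (21875/1099511627776)*209 = 4571875/1099511627776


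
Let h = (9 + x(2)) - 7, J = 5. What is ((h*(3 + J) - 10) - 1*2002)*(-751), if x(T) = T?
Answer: 1486980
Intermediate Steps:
h = 4 (h = (9 + 2) - 7 = 11 - 7 = 4)
((h*(3 + J) - 10) - 1*2002)*(-751) = ((4*(3 + 5) - 10) - 1*2002)*(-751) = ((4*8 - 10) - 2002)*(-751) = ((32 - 10) - 2002)*(-751) = (22 - 2002)*(-751) = -1980*(-751) = 1486980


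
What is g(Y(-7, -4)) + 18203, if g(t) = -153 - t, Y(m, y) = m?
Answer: 18057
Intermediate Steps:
g(Y(-7, -4)) + 18203 = (-153 - 1*(-7)) + 18203 = (-153 + 7) + 18203 = -146 + 18203 = 18057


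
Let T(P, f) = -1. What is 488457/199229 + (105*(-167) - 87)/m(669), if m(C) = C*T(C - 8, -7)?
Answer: 1279197057/44428067 ≈ 28.793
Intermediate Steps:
m(C) = -C (m(C) = C*(-1) = -C)
488457/199229 + (105*(-167) - 87)/m(669) = 488457/199229 + (105*(-167) - 87)/((-1*669)) = 488457*(1/199229) + (-17535 - 87)/(-669) = 488457/199229 - 17622*(-1/669) = 488457/199229 + 5874/223 = 1279197057/44428067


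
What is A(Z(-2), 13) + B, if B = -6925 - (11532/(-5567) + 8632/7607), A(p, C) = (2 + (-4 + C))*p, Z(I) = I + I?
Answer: -295084720181/42348169 ≈ -6968.1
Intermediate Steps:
Z(I) = 2*I
A(p, C) = p*(-2 + C) (A(p, C) = (-2 + C)*p = p*(-2 + C))
B = -293221400745/42348169 (B = -6925 - (11532*(-1/5567) + 8632*(1/7607)) = -6925 - (-11532/5567 + 8632/7607) = -6925 - 1*(-39669580/42348169) = -6925 + 39669580/42348169 = -293221400745/42348169 ≈ -6924.1)
A(Z(-2), 13) + B = (2*(-2))*(-2 + 13) - 293221400745/42348169 = -4*11 - 293221400745/42348169 = -44 - 293221400745/42348169 = -295084720181/42348169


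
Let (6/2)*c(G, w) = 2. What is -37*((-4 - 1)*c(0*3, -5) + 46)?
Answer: -4736/3 ≈ -1578.7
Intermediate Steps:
c(G, w) = ⅔ (c(G, w) = (⅓)*2 = ⅔)
-37*((-4 - 1)*c(0*3, -5) + 46) = -37*((-4 - 1)*(⅔) + 46) = -37*(-5*⅔ + 46) = -37*(-10/3 + 46) = -37*128/3 = -4736/3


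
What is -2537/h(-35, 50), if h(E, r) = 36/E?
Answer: 88795/36 ≈ 2466.5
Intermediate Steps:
-2537/h(-35, 50) = -2537/(36/(-35)) = -2537/(36*(-1/35)) = -2537/(-36/35) = -2537*(-35/36) = 88795/36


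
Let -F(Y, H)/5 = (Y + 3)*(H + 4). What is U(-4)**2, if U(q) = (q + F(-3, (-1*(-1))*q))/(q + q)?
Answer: 1/4 ≈ 0.25000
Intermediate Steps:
F(Y, H) = -5*(3 + Y)*(4 + H) (F(Y, H) = -5*(Y + 3)*(H + 4) = -5*(3 + Y)*(4 + H))
U(q) = 1/2 (U(q) = (q + (-60 - 20*(-3) - 15*(-1*(-1))*q - 5*(-1*(-1))*q*(-3)))/(q + q) = (q + (-60 + 60 - 15*q - 5*1*q*(-3)))/((2*q)) = (q + (-60 + 60 - 15*q - 5*q*(-3)))*(1/(2*q)) = (q + (-60 + 60 - 15*q + 15*q))*(1/(2*q)) = (q + 0)*(1/(2*q)) = q*(1/(2*q)) = 1/2)
U(-4)**2 = (1/2)**2 = 1/4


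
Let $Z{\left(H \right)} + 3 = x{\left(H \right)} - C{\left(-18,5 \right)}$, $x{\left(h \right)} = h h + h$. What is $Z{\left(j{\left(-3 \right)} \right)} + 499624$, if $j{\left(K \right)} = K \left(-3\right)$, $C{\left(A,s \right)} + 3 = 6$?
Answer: $499708$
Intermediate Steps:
$x{\left(h \right)} = h + h^{2}$ ($x{\left(h \right)} = h^{2} + h = h + h^{2}$)
$C{\left(A,s \right)} = 3$ ($C{\left(A,s \right)} = -3 + 6 = 3$)
$j{\left(K \right)} = - 3 K$
$Z{\left(H \right)} = -6 + H \left(1 + H\right)$ ($Z{\left(H \right)} = -3 + \left(H \left(1 + H\right) - 3\right) = -3 + \left(-3 + H \left(1 + H\right)\right) = -6 + H \left(1 + H\right)$)
$Z{\left(j{\left(-3 \right)} \right)} + 499624 = \left(-6 + \left(-3\right) \left(-3\right) \left(1 - -9\right)\right) + 499624 = \left(-6 + 9 \left(1 + 9\right)\right) + 499624 = \left(-6 + 9 \cdot 10\right) + 499624 = \left(-6 + 90\right) + 499624 = 84 + 499624 = 499708$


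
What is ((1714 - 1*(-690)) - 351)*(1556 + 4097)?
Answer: 11605609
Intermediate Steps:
((1714 - 1*(-690)) - 351)*(1556 + 4097) = ((1714 + 690) - 351)*5653 = (2404 - 351)*5653 = 2053*5653 = 11605609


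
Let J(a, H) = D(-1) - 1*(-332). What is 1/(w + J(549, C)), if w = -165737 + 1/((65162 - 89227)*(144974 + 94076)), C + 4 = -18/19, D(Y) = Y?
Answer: -5752738250/951537422979501 ≈ -6.0457e-6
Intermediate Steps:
C = -94/19 (C = -4 - 18/19 = -94/19 ≈ -4.9474)
J(a, H) = 331 (J(a, H) = -1 - 1*(-332) = -1 + 332 = 331)
w = -953441579340251/5752738250 (w = -165737 + 1/(-24065*239050) = -165737 + 1/(-5752738250) = -165737 - 1/5752738250 = -953441579340251/5752738250 ≈ -1.6574e+5)
1/(w + J(549, C)) = 1/(-953441579340251/5752738250 + 331) = 1/(-951537422979501/5752738250) = -5752738250/951537422979501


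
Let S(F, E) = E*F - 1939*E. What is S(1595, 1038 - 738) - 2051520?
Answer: -2154720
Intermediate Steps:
S(F, E) = -1939*E + E*F
S(1595, 1038 - 738) - 2051520 = (1038 - 738)*(-1939 + 1595) - 2051520 = 300*(-344) - 2051520 = -103200 - 2051520 = -2154720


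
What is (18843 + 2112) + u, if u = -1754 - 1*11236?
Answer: 7965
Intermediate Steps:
u = -12990 (u = -1754 - 11236 = -12990)
(18843 + 2112) + u = (18843 + 2112) - 12990 = 20955 - 12990 = 7965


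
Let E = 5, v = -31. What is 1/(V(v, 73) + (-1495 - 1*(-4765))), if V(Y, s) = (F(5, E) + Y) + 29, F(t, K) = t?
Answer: 1/3273 ≈ 0.00030553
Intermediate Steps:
V(Y, s) = 34 + Y (V(Y, s) = (5 + Y) + 29 = 34 + Y)
1/(V(v, 73) + (-1495 - 1*(-4765))) = 1/((34 - 31) + (-1495 - 1*(-4765))) = 1/(3 + (-1495 + 4765)) = 1/(3 + 3270) = 1/3273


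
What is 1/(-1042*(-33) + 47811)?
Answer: 1/82197 ≈ 1.2166e-5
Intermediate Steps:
1/(-1042*(-33) + 47811) = 1/(34386 + 47811) = 1/82197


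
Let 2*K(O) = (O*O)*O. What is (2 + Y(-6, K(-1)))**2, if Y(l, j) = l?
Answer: 16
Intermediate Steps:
K(O) = O**3/2 (K(O) = ((O*O)*O)/2 = (O**2*O)/2 = O**3/2)
(2 + Y(-6, K(-1)))**2 = (2 - 6)**2 = (-4)**2 = 16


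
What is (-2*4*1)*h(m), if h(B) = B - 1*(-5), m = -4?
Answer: -8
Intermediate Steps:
h(B) = 5 + B (h(B) = B + 5 = 5 + B)
(-2*4*1)*h(m) = (-2*4*1)*(5 - 4) = -8*1*1 = -8*1 = -8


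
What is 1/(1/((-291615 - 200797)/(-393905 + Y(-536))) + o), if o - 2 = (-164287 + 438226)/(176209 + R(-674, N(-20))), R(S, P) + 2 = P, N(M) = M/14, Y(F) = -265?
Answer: 303680082434/1322570468221 ≈ 0.22961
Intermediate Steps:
N(M) = M/14 (N(M) = M*(1/14) = M/14)
R(S, P) = -2 + P
o = 4384451/1233439 (o = 2 + (-164287 + 438226)/(176209 + (-2 + (1/14)*(-20))) = 2 + 273939/(176209 + (-2 - 10/7)) = 2 + 273939/(176209 - 24/7) = 2 + 273939/(1233439/7) = 2 + 273939*(7/1233439) = 2 + 1917573/1233439 = 4384451/1233439 ≈ 3.5547)
1/(1/((-291615 - 200797)/(-393905 + Y(-536))) + o) = 1/(1/((-291615 - 200797)/(-393905 - 265)) + 4384451/1233439) = 1/(1/(-492412/(-394170)) + 4384451/1233439) = 1/(1/(-492412*(-1/394170)) + 4384451/1233439) = 1/(1/(246206/197085) + 4384451/1233439) = 1/(197085/246206 + 4384451/1233439) = 1/(1322570468221/303680082434) = 303680082434/1322570468221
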